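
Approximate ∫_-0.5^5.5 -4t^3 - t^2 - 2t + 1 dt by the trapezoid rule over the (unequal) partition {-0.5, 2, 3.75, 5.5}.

-1102.71875

Subinterval widths: 2.5, 1.75, 1.75.
f(-0.5) = 2.25, f(2) = -39, f(3.75) = -231.5, f(5.5) = -705.75.
On each subinterval the trapezoid contributes (Δt_i/2)·[f(t_{i-1}) + f(t_i)].
Sum = -1102.71875.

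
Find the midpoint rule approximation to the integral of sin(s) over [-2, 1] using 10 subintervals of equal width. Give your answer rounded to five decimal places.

-0.96005

Δs = (1 − (-2))/10 = 0.3.
Midpoints: -1.85, -1.55, -1.25, -0.95, -0.65, -0.35, -0.05, 0.25, 0.55, 0.85.
f(-1.85) ≈ -0.96128, f(-1.55) ≈ -0.99978, f(-1.25) ≈ -0.94898, f(-0.95) ≈ -0.81342, f(-0.65) ≈ -0.60519, f(-0.35) ≈ -0.34290, f(-0.05) ≈ -0.04998, f(0.25) ≈ 0.24740, f(0.55) ≈ 0.52269, f(0.85) ≈ 0.75128.
Sum = Δs · [f(-1.85) + f(-1.55) + f(-1.25) + ...].
Sum ≈ -0.96005.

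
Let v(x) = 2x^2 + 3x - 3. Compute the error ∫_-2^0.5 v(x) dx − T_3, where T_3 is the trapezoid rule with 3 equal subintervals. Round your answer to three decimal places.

-0.579

Exact integral: ∫_-2^0.5 v(x) dx ≈ -7.70833.
T_3 ≈ -7.12963.
Error ≈ -7.70833 − (-7.12963) ≈ -0.579.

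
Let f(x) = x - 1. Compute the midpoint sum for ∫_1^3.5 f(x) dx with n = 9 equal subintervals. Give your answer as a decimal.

Δx = (3.5 − 1)/9 = 5/18.
Midpoints: 41/36, 17/12, 61/36, 71/36, 2.25, 91/36, 101/36, 37/12, 121/36.
f(41/36) = 5/36, f(17/12) = 5/12, f(61/36) = 25/36, f(71/36) = 35/36, f(2.25) = 1.25, f(91/36) = 55/36, f(101/36) = 65/36, f(37/12) = 25/12, f(121/36) = 85/36.
Sum = Δx · [f(41/36) + f(17/12) + f(61/36) + ...].
Sum = 3.125.

3.125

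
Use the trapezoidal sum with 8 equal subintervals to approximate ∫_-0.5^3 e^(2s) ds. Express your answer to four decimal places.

214.2274

Δs = (3 − (-0.5))/8 = 0.4375.
f(-0.5) ≈ 0.3679, f(-0.0625) ≈ 0.8825, f(0.375) ≈ 2.1170, f(0.8125) ≈ 5.0784, f(1.25) ≈ 12.1825, f(1.6875) ≈ 29.2243, f(2.125) ≈ 70.1054, f(2.5625) ≈ 168.1741, f(3) ≈ 403.4288.
T_8 = (Δs/2)·[f(s_0) + 2f(s_1) + ... + 2f(s_{7}) + f(s_8)].
Sum ≈ 214.2274.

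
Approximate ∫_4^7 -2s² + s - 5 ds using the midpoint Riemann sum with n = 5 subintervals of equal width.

-184.32

Δs = (7 − 4)/5 = 0.6.
Midpoints: 4.3, 4.9, 5.5, 6.1, 6.7.
f(4.3) = -37.68, f(4.9) = -48.12, f(5.5) = -60, f(6.1) = -73.32, f(6.7) = -88.08.
Sum = Δs · [f(4.3) + f(4.9) + f(5.5) + f(6.1) + f(6.7)].
Sum = -184.32.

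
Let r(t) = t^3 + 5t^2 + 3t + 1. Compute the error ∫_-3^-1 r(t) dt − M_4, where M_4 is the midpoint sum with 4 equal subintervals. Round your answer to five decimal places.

Exact integral: ∫_-3^-1 r(t) dt ≈ 13.3333333.
M_4 = 13.375.
Error ≈ 13.3333333 − 13.375 ≈ -0.04167.

-0.04167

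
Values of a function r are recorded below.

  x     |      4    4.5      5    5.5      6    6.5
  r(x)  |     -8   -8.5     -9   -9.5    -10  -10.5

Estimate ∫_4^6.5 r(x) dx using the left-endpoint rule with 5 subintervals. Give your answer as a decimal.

-22.5

Δx = 0.5.
Sum = 0.5·[(-8) + (-8.5) + (-9) + (-9.5) + (-10)] = -22.5.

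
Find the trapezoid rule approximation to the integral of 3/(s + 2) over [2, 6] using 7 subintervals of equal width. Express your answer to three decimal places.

2.083

Δs = (6 − 2)/7 = 4/7.
f(2) = 0.75, f(18/7) = 0.65625, f(22/7) = 7/12, f(26/7) = 0.525, f(30/7) = 21/44, f(34/7) = 0.4375, f(38/7) = 21/52, f(6) = 0.375.
T_7 = (Δs/2)·[f(s_0) + 2f(s_1) + ... + 2f(s_{6}) + f(s_7)].
Sum ≈ 2.083.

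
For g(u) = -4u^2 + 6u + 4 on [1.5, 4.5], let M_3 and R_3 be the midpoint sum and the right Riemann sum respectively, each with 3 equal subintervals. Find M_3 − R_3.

M_3 = -50.
R_3 = -80.
M_3 − R_3 = 30.

30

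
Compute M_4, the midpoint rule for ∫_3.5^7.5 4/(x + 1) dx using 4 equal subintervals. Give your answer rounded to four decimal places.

2.5381

Δx = (7.5 − 3.5)/4 = 1.
Midpoints: 4, 5, 6, 7.
f(4) = 0.8, f(5) = 2/3, f(6) = 4/7, f(7) = 0.5.
Sum = Δx · [f(4) + f(5) + f(6) + f(7)].
Sum ≈ 2.5381.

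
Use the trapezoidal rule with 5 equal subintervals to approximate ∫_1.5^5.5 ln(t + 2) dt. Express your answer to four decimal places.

6.7190

Δt = (5.5 − 1.5)/5 = 0.8.
f(1.5) ≈ 1.2528, f(2.3) ≈ 1.4586, f(3.1) ≈ 1.6292, f(3.9) ≈ 1.7750, f(4.7) ≈ 1.9021, f(5.5) ≈ 2.0149.
T_5 = (Δt/2)·[f(t_0) + 2f(t_1) + ... + 2f(t_{4}) + f(t_5)].
Sum ≈ 6.7190.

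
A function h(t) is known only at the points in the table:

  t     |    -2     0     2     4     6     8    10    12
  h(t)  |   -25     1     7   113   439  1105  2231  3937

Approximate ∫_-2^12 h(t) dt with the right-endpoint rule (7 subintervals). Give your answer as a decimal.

Δt = 2.
Sum = 2·[1 + 7 + 113 + 439 + 1105 + 2231 + 3937] = 15666.

15666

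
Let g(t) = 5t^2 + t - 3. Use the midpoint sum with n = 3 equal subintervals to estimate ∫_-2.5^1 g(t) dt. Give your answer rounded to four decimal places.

12.5984

Δt = (1 − (-2.5))/3 = 7/6.
Midpoints: -23/12, -0.75, 5/12.
g(-23/12) = 1937/144, g(-0.75) = -0.9375, g(5/12) = -247/144.
Sum = Δt · [g(-23/12) + g(-0.75) + g(5/12)].
Sum ≈ 12.5984.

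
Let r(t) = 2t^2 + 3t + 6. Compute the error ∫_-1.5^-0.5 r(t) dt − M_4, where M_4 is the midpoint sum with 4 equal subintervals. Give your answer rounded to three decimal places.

Exact integral: ∫_-1.5^-0.5 r(t) dt ≈ 5.16667.
M_4 = 5.15625.
Error ≈ 5.16667 − 5.15625 ≈ 0.010.

0.010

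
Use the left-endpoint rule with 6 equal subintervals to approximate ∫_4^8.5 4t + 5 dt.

Δt = (8.5 − 4)/6 = 0.75.
Left endpoints: 4, 4.75, 5.5, 6.25, 7, 7.75.
f(4) = 21, f(4.75) = 24, f(5.5) = 27, f(6.25) = 30, f(7) = 33, f(7.75) = 36.
Sum = Δt · [f(4) + f(4.75) + f(5.5) + ...].
Sum = 128.25.

128.25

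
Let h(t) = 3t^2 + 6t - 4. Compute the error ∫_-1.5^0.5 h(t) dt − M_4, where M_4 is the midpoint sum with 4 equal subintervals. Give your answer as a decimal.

Exact integral: ∫_-1.5^0.5 h(t) dt = -10.5.
M_4 = -10.625.
Error = -10.5 − (-10.625) = 0.125.

0.125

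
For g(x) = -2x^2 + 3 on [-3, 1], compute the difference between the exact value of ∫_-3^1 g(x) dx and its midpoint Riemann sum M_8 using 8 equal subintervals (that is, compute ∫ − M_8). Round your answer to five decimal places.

-0.16667

Exact integral: ∫_-3^1 g(x) dx ≈ -6.6666667.
M_8 = -6.5.
Error ≈ -6.6666667 − (-6.5) ≈ -0.16667.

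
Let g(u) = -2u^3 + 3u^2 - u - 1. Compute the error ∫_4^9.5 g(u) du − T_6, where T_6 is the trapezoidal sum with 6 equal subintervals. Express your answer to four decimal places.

28.8845

Exact integral: ∫_4^9.5 g(u) du = -3193.78125.
T_6 ≈ -3222.665799.
Error ≈ -3193.78125 − (-3222.665799) ≈ 28.8845.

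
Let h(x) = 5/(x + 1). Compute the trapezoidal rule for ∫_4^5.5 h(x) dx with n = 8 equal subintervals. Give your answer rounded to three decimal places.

1.312

Δx = (5.5 − 4)/8 = 0.1875.
h(4) = 1, h(4.1875) = 80/83, h(4.375) = 40/43, h(4.5625) = 80/89, h(4.75) = 20/23, h(4.9375) = 16/19, h(5.125) = 40/49, h(5.3125) = 80/101, h(5.5) = 10/13.
T_8 = (Δx/2)·[h(x_0) + 2h(x_1) + ... + 2h(x_{7}) + h(x_8)].
Sum ≈ 1.312.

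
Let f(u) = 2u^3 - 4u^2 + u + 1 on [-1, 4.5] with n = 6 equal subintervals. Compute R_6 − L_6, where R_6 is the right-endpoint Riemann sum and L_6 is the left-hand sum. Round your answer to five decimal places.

R_6 ≈ 153.5066551.
L_6 ≈ 50.1524884.
R_6 − L_6 ≈ 103.35417.

103.35417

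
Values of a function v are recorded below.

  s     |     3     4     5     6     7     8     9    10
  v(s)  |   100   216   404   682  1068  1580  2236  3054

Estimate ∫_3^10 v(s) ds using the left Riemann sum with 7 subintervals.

6286

Δs = 1.
Sum = 1·[100 + 216 + 404 + 682 + 1068 + 1580 + 2236] = 6286.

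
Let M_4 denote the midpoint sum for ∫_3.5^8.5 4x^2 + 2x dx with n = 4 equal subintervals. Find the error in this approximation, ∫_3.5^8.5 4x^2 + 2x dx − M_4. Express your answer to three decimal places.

Exact integral: ∫_3.5^8.5 f(x) dx ≈ 821.66667.
M_4 = 819.0625.
Error ≈ 821.66667 − 819.0625 ≈ 2.604.

2.604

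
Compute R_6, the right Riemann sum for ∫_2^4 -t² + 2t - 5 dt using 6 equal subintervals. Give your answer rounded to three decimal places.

Δt = (4 − 2)/6 = 1/3.
Right endpoints: 7/3, 8/3, 3, 10/3, 11/3, 4.
f(7/3) = -52/9, f(8/3) = -61/9, f(3) = -8, f(10/3) = -85/9, f(11/3) = -100/9, f(4) = -13.
Sum = Δt · [f(7/3) + f(8/3) + f(3) + ...].
Sum ≈ -18.037.

-18.037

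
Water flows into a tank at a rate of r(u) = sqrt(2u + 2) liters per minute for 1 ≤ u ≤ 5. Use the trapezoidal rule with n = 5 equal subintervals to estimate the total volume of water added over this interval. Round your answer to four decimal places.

11.1785

Δu = (5 − 1)/5 = 0.8.
r(1) ≈ 2.0000, r(1.8) ≈ 2.3664, r(2.6) ≈ 2.6833, r(3.4) ≈ 2.9665, r(4.2) ≈ 3.2249, r(5) ≈ 3.4641.
T_5 = (Δu/2)·[r(u_0) + 2r(u_1) + ... + 2r(u_{4}) + r(u_5)].
Sum ≈ 11.1785.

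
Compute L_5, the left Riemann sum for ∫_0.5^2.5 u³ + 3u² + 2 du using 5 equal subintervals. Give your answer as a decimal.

Δu = (2.5 − 0.5)/5 = 0.4.
Left endpoints: 0.5, 0.9, 1.3, 1.7, 2.1.
f(0.5) = 2.875, f(0.9) = 5.159, f(1.3) = 9.267, f(1.7) = 15.583, f(2.1) = 24.491.
Sum = Δu · [f(0.5) + f(0.9) + f(1.3) + f(1.7) + f(2.1)].
Sum = 22.95.

22.95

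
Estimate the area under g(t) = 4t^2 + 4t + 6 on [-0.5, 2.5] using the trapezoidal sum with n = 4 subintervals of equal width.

Δt = (2.5 − (-0.5))/4 = 0.75.
g(-0.5) = 5, g(0.25) = 7.25, g(1) = 14, g(1.75) = 25.25, g(2.5) = 41.
T_4 = (Δt/2)·[g(t_0) + 2g(t_1) + 2g(t_2) + 2g(t_3) + g(t_4)].
Sum = 52.125.

52.125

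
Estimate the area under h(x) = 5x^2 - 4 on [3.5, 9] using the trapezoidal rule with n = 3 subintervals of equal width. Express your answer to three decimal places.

Δx = (9 − 3.5)/3 = 11/6.
h(3.5) = 57.25, h(16/3) = 1244/9, h(43/6) = 9101/36, h(9) = 401.
T_3 = (Δx/2)·[h(x_0) + 2h(x_1) + 2h(x_2) + h(x_3)].
Sum ≈ 1136.947.

1136.947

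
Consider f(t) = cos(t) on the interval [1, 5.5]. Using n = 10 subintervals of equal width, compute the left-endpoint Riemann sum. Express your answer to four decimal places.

Δt = (5.5 − 1)/10 = 0.45.
Left endpoints: 1, 1.45, 1.9, 2.35, 2.8, 3.25, 3.7, 4.15, 4.6, 5.05.
f(1) ≈ 0.5403, f(1.45) ≈ 0.1205, f(1.9) ≈ -0.3233, f(2.35) ≈ -0.7027, f(2.8) ≈ -0.9422, f(3.25) ≈ -0.9941, f(3.7) ≈ -0.8481, f(4.15) ≈ -0.5332, f(4.6) ≈ -0.1122, f(5.05) ≈ 0.3312.
Sum = Δt · [f(1) + f(1.45) + f(1.9) + ...].
Sum ≈ -1.5587.

-1.5587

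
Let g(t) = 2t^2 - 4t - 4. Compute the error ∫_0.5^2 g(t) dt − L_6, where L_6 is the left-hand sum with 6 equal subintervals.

0.15625

Exact integral: ∫_0.5^2 g(t) dt = -8.25.
L_6 = -8.40625.
Error = -8.25 − (-8.40625) = 0.15625.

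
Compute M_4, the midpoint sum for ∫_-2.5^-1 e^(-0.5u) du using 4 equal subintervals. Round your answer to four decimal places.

3.6779

Δu = (-1 − (-2.5))/4 = 0.375.
Midpoints: -2.3125, -1.9375, -1.5625, -1.1875.
f(-2.3125) ≈ 3.1780, f(-1.9375) ≈ 2.6346, f(-1.5625) ≈ 2.1842, f(-1.1875) ≈ 1.8108.
Sum = Δu · [f(-2.3125) + f(-1.9375) + f(-1.5625) + f(-1.1875)].
Sum ≈ 3.6779.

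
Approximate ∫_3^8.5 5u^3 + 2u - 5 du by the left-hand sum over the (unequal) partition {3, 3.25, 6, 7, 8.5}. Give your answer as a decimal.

4183.13671875

Subinterval widths: 0.25, 2.75, 1, 1.5.
Left endpoints: 3, 3.25, 6, 7.
f(3) = 136, f(3.25) = 173.140625, f(6) = 1087, f(7) = 1724.
Sum = Σ Δu_i · f(u_i).
Sum = 4183.13671875.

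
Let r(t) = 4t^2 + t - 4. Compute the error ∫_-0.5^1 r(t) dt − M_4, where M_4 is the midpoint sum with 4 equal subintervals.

Exact integral: ∫_-0.5^1 r(t) dt = -4.125.
M_4 = -4.1953125.
Error = -4.125 − (-4.1953125) = 0.0703125.

0.0703125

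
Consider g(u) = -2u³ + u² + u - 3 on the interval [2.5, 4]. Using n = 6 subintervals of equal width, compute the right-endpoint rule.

-102.9453125

Δu = (4 − 2.5)/6 = 0.25.
Right endpoints: 2.75, 3, 3.25, 3.5, 3.75, 4.
g(2.75) = -34.28125, g(3) = -45, g(3.25) = -57.84375, g(3.5) = -73, g(3.75) = -90.65625, g(4) = -111.
Sum = Δu · [g(2.75) + g(3) + g(3.25) + ...].
Sum = -102.9453125.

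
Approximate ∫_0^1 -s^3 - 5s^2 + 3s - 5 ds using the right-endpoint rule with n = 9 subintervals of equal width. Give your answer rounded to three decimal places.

-5.597

Δs = (1 − 0)/9 = 1/9.
Right endpoints: 1/9, 2/9, 1/3, 4/9, 5/9, 2/3, 7/9, 8/9, 1.
f(1/9) = -3448/729, f(2/9) = -3347/729, f(1/3) = -124/27, f(4/9) = -3457/729, f(5/9) = -3680/729, f(2/3) = -149/27, f(7/9) = -4492/729, f(8/9) = -5093/729, f(1) = -8.
Sum = Δs · [f(1/9) + f(2/9) + f(1/3) + ...].
Sum ≈ -5.597.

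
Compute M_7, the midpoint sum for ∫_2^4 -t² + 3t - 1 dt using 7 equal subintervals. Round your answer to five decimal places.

Δt = (4 − 2)/7 = 2/7.
Midpoints: 15/7, 17/7, 19/7, 3, 23/7, 25/7, 27/7.
f(15/7) = 41/49, f(17/7) = 19/49, f(19/7) = -11/49, f(3) = -1, f(23/7) = -95/49, f(25/7) = -149/49, f(27/7) = -211/49.
Sum = Δt · [f(15/7) + f(17/7) + f(19/7) + ...].
Sum ≈ -2.65306.

-2.65306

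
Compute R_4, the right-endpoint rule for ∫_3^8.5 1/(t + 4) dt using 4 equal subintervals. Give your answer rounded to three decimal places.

Δt = (8.5 − 3)/4 = 1.375.
Right endpoints: 4.375, 5.75, 7.125, 8.5.
f(4.375) = 8/67, f(5.75) = 4/39, f(7.125) = 8/89, f(8.5) = 0.08.
Sum = Δt · [f(4.375) + f(5.75) + f(7.125) + f(8.5)].
Sum ≈ 0.539.

0.539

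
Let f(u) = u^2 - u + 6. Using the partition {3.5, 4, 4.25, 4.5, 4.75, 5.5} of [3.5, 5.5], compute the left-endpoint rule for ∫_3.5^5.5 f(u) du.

Subinterval widths: 0.5, 0.25, 0.25, 0.25, 0.75.
Left endpoints: 3.5, 4, 4.25, 4.5, 4.75.
f(3.5) = 14.75, f(4) = 18, f(4.25) = 19.8125, f(4.5) = 21.75, f(4.75) = 23.8125.
Sum = Σ Δu_i · f(u_i).
Sum = 40.125.

40.125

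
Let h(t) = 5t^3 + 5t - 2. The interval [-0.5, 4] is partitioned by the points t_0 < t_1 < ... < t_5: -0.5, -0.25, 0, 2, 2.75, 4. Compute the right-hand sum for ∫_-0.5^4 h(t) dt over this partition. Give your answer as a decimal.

Subinterval widths: 0.25, 0.25, 2, 0.75, 1.25.
Right endpoints: -0.25, 0, 2, 2.75, 4.
h(-0.25) = -3.328125, h(0) = -2, h(2) = 48, h(2.75) = 115.734375, h(4) = 338.
Sum = Σ Δt_i · h(t_i).
Sum = 603.96875.

603.96875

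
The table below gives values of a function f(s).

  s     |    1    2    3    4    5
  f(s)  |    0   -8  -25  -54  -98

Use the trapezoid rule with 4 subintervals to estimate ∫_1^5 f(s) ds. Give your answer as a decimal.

Δs = 1.
T_4 = (1/2)·[0 + 2·(-8) + 2·(-25) + 2·(-54) + (-98)] = -136.

-136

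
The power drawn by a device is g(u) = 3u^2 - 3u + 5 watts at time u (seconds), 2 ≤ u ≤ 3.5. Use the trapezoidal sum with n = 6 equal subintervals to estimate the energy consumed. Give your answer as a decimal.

Δu = (3.5 − 2)/6 = 0.25.
g(2) = 11, g(2.25) = 13.4375, g(2.5) = 16.25, g(2.75) = 19.4375, g(3) = 23, g(3.25) = 26.9375, g(3.5) = 31.25.
T_6 = (Δu/2)·[g(u_0) + 2g(u_1) + ... + 2g(u_{5}) + g(u_6)].
Sum = 30.046875.

30.046875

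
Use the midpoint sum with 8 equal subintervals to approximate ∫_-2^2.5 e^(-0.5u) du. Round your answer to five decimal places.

4.84756

Δu = (2.5 − (-2))/8 = 0.5625.
Midpoints: -1.71875, -1.15625, -0.59375, -0.03125, 0.53125, 1.09375, 1.65625, 2.21875.
f(-1.71875) ≈ 2.36168, f(-1.15625) ≈ 1.78269, f(-0.59375) ≈ 1.34565, f(-0.03125) ≈ 1.01575, f(0.53125) ≈ 0.76673, f(1.09375) ≈ 0.57876, f(1.65625) ≈ 0.43687, f(2.21875) ≈ 0.32976.
Sum = Δu · [f(-1.71875) + f(-1.15625) + f(-0.59375) + ...].
Sum ≈ 4.84756.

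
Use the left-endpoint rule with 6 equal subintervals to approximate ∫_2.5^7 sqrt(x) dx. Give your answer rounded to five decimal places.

Δx = (7 − 2.5)/6 = 0.75.
Left endpoints: 2.5, 3.25, 4, 4.75, 5.5, 6.25.
f(2.5) ≈ 1.58114, f(3.25) ≈ 1.80278, f(4) ≈ 2.00000, f(4.75) ≈ 2.17945, f(5.5) ≈ 2.34521, f(6.25) ≈ 2.50000.
Sum = Δx · [f(2.5) + f(3.25) + f(4) + ...].
Sum ≈ 9.30643.

9.30643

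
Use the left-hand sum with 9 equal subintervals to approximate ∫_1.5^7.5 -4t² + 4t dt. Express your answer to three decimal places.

Δt = (7.5 − 1.5)/9 = 2/3.
Left endpoints: 1.5, 13/6, 17/6, 3.5, 25/6, 29/6, 5.5, 37/6, 41/6.
f(1.5) = -3, f(13/6) = -91/9, f(17/6) = -187/9, f(3.5) = -35, f(25/6) = -475/9, f(29/6) = -667/9, f(5.5) = -99, f(37/6) = -1147/9, f(41/6) = -1435/9.
Sum = Δt · [f(1.5) + f(13/6) + f(17/6) + ...].
Sum ≈ -387.778.

-387.778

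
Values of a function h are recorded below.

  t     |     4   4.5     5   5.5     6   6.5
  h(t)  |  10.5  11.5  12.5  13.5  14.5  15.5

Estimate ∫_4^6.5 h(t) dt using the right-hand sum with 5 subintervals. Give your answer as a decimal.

Δt = 0.5.
Sum = 0.5·[11.5 + 12.5 + 13.5 + 14.5 + 15.5] = 33.75.

33.75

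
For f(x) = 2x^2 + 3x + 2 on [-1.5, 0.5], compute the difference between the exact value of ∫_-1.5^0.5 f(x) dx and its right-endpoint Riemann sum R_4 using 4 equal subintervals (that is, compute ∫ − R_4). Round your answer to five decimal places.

-0.66667

Exact integral: ∫_-1.5^0.5 f(x) dx ≈ 3.3333333.
R_4 = 4.
Error ≈ 3.3333333 − 4 ≈ -0.66667.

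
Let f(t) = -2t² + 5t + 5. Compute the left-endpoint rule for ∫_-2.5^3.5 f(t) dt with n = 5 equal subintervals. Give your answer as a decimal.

-7.68

Δt = (3.5 − (-2.5))/5 = 1.2.
Left endpoints: -2.5, -1.3, -0.1, 1.1, 2.3.
f(-2.5) = -20, f(-1.3) = -4.88, f(-0.1) = 4.48, f(1.1) = 8.08, f(2.3) = 5.92.
Sum = Δt · [f(-2.5) + f(-1.3) + f(-0.1) + f(1.1) + f(2.3)].
Sum = -7.68.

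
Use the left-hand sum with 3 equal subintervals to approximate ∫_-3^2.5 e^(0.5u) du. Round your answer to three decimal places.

Δu = (2.5 − (-3))/3 = 11/6.
Left endpoints: -3, -7/6, 2/3.
f(-3) ≈ 0.223, f(-7/6) ≈ 0.558, f(2/3) ≈ 1.396.
Sum = Δu · [f(-3) + f(-7/6) + f(2/3)].
Sum ≈ 3.991.

3.991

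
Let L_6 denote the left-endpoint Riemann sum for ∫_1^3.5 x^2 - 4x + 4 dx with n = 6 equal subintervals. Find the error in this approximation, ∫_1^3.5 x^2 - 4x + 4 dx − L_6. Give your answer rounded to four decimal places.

Exact integral: ∫_1^3.5 f(x) dx ≈ 1.458333.
L_6 ≈ 1.270255.
Error ≈ 1.458333 − 1.270255 ≈ 0.1881.

0.1881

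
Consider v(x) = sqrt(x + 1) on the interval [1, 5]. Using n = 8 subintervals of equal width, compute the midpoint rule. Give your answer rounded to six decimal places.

Δx = (5 − 1)/8 = 0.5.
Midpoints: 1.25, 1.75, 2.25, 2.75, 3.25, 3.75, 4.25, 4.75.
v(1.25) ≈ 1.500000, v(1.75) ≈ 1.658312, v(2.25) ≈ 1.802776, v(2.75) ≈ 1.936492, v(3.25) ≈ 2.061553, v(3.75) ≈ 2.179449, v(4.25) ≈ 2.291288, v(4.75) ≈ 2.397916.
Sum = Δx · [v(1.25) + v(1.75) + v(2.25) + ...].
Sum ≈ 7.913893.

7.913893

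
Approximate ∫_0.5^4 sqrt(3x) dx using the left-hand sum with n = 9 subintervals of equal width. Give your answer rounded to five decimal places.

Δx = (4 − 0.5)/9 = 7/18.
Left endpoints: 0.5, 8/9, 23/18, 5/3, 37/18, 22/9, 17/6, 29/9, 65/18.
f(0.5) ≈ 1.22474, f(8/9) ≈ 1.63299, f(23/18) ≈ 1.95789, f(5/3) ≈ 2.23607, f(37/18) ≈ 2.48328, f(22/9) ≈ 2.70801, f(17/6) ≈ 2.91548, f(29/9) ≈ 3.10913, f(65/18) ≈ 3.29140.
Sum = Δx · [f(0.5) + f(8/9) + f(23/18) + ...].
Sum ≈ 8.38405.

8.38405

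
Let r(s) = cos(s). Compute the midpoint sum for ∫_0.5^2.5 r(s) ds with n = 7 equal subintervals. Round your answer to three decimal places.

Δs = (2.5 − 0.5)/7 = 2/7.
Midpoints: 9/14, 13/14, 17/14, 1.5, 25/14, 29/14, 33/14.
r(9/14) ≈ 0.800, r(13/14) ≈ 0.599, r(17/14) ≈ 0.349, r(1.5) ≈ 0.071, r(25/14) ≈ -0.213, r(29/14) ≈ -0.480, r(33/14) ≈ -0.708.
Sum = Δs · [r(9/14) + r(13/14) + r(17/14) + ...].
Sum ≈ 0.119.

0.119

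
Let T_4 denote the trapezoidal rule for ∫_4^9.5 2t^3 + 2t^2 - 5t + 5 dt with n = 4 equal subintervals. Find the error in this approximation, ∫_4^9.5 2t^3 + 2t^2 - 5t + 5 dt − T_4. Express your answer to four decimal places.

Exact integral: ∫_4^9.5 f(t) dt ≈ 4315.322917.
T_4 ≈ 4388.978516.
Error ≈ 4315.322917 − 4388.978516 ≈ -73.6556.

-73.6556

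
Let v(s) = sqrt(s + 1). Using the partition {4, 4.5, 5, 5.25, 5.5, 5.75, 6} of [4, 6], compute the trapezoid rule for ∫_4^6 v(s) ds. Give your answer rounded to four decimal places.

Subinterval widths: 0.5, 0.5, 0.25, 0.25, 0.25, 0.25.
v(4) ≈ 2.2361, v(4.5) ≈ 2.3452, v(5) ≈ 2.4495, v(5.25) ≈ 2.5000, v(5.5) ≈ 2.5495, v(5.75) ≈ 2.5981, v(6) ≈ 2.6458.
On each subinterval the trapezoid contributes (Δs_i/2)·[v(s_{i-1}) + v(s_i)].
Sum ≈ 4.8928.

4.8928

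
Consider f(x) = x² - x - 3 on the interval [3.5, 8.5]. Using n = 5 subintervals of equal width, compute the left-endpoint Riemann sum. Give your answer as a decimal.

Δx = (8.5 − 3.5)/5 = 1.
Left endpoints: 3.5, 4.5, 5.5, 6.5, 7.5.
f(3.5) = 5.75, f(4.5) = 12.75, f(5.5) = 21.75, f(6.5) = 32.75, f(7.5) = 45.75.
Sum = Δx · [f(3.5) + f(4.5) + f(5.5) + f(6.5) + f(7.5)].
Sum = 118.75.

118.75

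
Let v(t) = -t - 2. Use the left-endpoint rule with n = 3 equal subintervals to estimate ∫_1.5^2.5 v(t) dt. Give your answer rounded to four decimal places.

-3.8333

Δt = (2.5 − 1.5)/3 = 1/3.
Left endpoints: 1.5, 11/6, 13/6.
v(1.5) = -3.5, v(11/6) = -23/6, v(13/6) = -25/6.
Sum = Δt · [v(1.5) + v(11/6) + v(13/6)].
Sum ≈ -3.8333.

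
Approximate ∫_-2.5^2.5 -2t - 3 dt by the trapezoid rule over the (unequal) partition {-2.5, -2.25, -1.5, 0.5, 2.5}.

-15

Subinterval widths: 0.25, 0.75, 2, 2.
f(-2.5) = 2, f(-2.25) = 1.5, f(-1.5) = 0, f(0.5) = -4, f(2.5) = -8.
On each subinterval the trapezoid contributes (Δt_i/2)·[f(t_{i-1}) + f(t_i)].
Sum = -15.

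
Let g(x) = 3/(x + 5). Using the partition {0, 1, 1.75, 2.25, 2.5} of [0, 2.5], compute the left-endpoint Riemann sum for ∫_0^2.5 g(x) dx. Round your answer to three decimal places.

Subinterval widths: 1, 0.75, 0.5, 0.25.
Left endpoints: 0, 1, 1.75, 2.25.
g(0) = 0.6, g(1) = 0.5, g(1.75) = 4/9, g(2.25) = 12/29.
Sum = Σ Δx_i · g(x_i).
Sum ≈ 1.301.

1.301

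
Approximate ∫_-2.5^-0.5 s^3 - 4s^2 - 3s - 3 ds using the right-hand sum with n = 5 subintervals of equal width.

-21.17

Δs = (-0.5 − (-2.5))/5 = 0.4.
Right endpoints: -2.1, -1.7, -1.3, -0.9, -0.5.
f(-2.1) = -23.601, f(-1.7) = -14.373, f(-1.3) = -8.057, f(-0.9) = -4.269, f(-0.5) = -2.625.
Sum = Δs · [f(-2.1) + f(-1.7) + f(-1.3) + f(-0.9) + f(-0.5)].
Sum = -21.17.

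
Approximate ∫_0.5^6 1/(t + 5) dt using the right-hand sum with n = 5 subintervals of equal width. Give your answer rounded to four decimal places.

Δt = (6 − 0.5)/5 = 1.1.
Right endpoints: 1.6, 2.7, 3.8, 4.9, 6.
f(1.6) = 5/33, f(2.7) = 10/77, f(3.8) = 5/44, f(4.9) = 10/99, f(6) = 1/11.
Sum = Δt · [f(1.6) + f(2.7) + f(3.8) + f(4.9) + f(6)].
Sum ≈ 0.6456.

0.6456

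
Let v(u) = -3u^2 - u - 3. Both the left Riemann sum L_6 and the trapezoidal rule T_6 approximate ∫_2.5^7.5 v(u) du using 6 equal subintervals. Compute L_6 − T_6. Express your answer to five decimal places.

64.58333

L_6 ≈ -383.4027778.
T_6 ≈ -447.9861111.
L_6 − T_6 ≈ 64.58333.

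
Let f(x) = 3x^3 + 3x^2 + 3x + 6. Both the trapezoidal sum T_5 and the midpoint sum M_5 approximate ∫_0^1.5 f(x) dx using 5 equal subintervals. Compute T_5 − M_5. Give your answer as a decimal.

T_5 = 19.76625.
M_5 = 19.4371875.
T_5 − M_5 = 0.3290625.

0.3290625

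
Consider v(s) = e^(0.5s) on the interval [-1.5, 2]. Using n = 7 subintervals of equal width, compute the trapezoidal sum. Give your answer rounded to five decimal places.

Δs = (2 − (-1.5))/7 = 0.5.
v(-1.5) ≈ 0.47237, v(-1) ≈ 0.60653, v(-0.5) ≈ 0.77880, v(0) ≈ 1.00000, v(0.5) ≈ 1.28403, v(1) ≈ 1.64872, v(1.5) ≈ 2.11700, v(2) ≈ 2.71828.
T_7 = (Δs/2)·[v(s_0) + 2v(s_1) + ... + 2v(s_{6}) + v(s_7)].
Sum ≈ 4.51520.

4.51520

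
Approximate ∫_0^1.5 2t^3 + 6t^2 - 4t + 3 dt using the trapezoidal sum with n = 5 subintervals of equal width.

9.5175

Δt = (1.5 − 0)/5 = 0.3.
f(0) = 3, f(0.3) = 2.394, f(0.6) = 3.192, f(0.9) = 5.718, f(1.2) = 10.296, f(1.5) = 17.25.
T_5 = (Δt/2)·[f(t_0) + 2f(t_1) + ... + 2f(t_{4}) + f(t_5)].
Sum = 9.5175.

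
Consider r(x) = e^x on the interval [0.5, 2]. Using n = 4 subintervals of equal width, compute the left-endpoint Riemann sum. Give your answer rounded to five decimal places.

Δx = (2 − 0.5)/4 = 0.375.
Left endpoints: 0.5, 0.875, 1.25, 1.625.
r(0.5) ≈ 1.64872, r(0.875) ≈ 2.39888, r(1.25) ≈ 3.49034, r(1.625) ≈ 5.07842.
Sum = Δx · [r(0.5) + r(0.875) + r(1.25) + r(1.625)].
Sum ≈ 4.73113.

4.73113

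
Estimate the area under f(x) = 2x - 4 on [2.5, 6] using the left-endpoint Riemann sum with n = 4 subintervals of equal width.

Δx = (6 − 2.5)/4 = 0.875.
Left endpoints: 2.5, 3.375, 4.25, 5.125.
f(2.5) = 1, f(3.375) = 2.75, f(4.25) = 4.5, f(5.125) = 6.25.
Sum = Δx · [f(2.5) + f(3.375) + f(4.25) + f(5.125)].
Sum = 12.6875.

12.6875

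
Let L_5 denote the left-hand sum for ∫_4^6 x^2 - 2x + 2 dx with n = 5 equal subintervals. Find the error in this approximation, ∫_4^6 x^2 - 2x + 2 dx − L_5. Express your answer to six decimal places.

Exact integral: ∫_4^6 f(x) dx ≈ 34.66666667.
L_5 = 31.52.
Error ≈ 34.66666667 − 31.52 ≈ 3.146667.

3.146667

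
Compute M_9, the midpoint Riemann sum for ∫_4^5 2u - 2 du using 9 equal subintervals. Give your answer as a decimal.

7

Δu = (5 − 4)/9 = 1/9.
Midpoints: 73/18, 25/6, 77/18, 79/18, 4.5, 83/18, 85/18, 29/6, 89/18.
f(73/18) = 55/9, f(25/6) = 19/3, f(77/18) = 59/9, f(79/18) = 61/9, f(4.5) = 7, f(83/18) = 65/9, f(85/18) = 67/9, f(29/6) = 23/3, f(89/18) = 71/9.
Sum = Δu · [f(73/18) + f(25/6) + f(77/18) + ...].
Sum = 7.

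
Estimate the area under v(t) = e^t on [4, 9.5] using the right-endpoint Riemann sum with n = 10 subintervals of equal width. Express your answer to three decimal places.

Δt = (9.5 − 4)/10 = 0.55.
Right endpoints: 4.55, 5.1, 5.65, 6.2, 6.75, 7.3, 7.85, 8.4, 8.95, 9.5.
v(4.55) ≈ 94.632, v(5.1) ≈ 164.022, v(5.65) ≈ 284.291, v(6.2) ≈ 492.749, v(6.75) ≈ 854.059, v(7.3) ≈ 1480.300, v(7.85) ≈ 2565.734, v(8.4) ≈ 4447.067, v(8.95) ≈ 7707.892, v(9.5) ≈ 13359.727.
Sum = Δt · [v(4.55) + v(5.1) + v(5.65) + ...].
Sum ≈ 17297.760.

17297.760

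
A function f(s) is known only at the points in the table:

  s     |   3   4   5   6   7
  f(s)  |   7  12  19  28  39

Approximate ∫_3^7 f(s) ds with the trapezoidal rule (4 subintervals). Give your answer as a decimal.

Δs = 1.
T_4 = (1/2)·[7 + 2·12 + 2·19 + 2·28 + 39] = 82.

82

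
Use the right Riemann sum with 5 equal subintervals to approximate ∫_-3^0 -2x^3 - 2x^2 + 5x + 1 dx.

-2.04

Δx = (0 − (-3))/5 = 0.6.
Right endpoints: -2.4, -1.8, -1.2, -0.6, 0.
f(-2.4) = 5.128, f(-1.8) = -2.816, f(-1.2) = -4.424, f(-0.6) = -2.288, f(0) = 1.
Sum = Δx · [f(-2.4) + f(-1.8) + f(-1.2) + f(-0.6) + f(0)].
Sum = -2.04.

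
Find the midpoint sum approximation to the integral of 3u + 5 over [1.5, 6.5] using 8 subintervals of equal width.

Δu = (6.5 − 1.5)/8 = 0.625.
Midpoints: 1.8125, 2.4375, 3.0625, 3.6875, 4.3125, 4.9375, 5.5625, 6.1875.
f(1.8125) = 10.4375, f(2.4375) = 12.3125, f(3.0625) = 14.1875, f(3.6875) = 16.0625, f(4.3125) = 17.9375, f(4.9375) = 19.8125, f(5.5625) = 21.6875, f(6.1875) = 23.5625.
Sum = Δu · [f(1.8125) + f(2.4375) + f(3.0625) + ...].
Sum = 85.

85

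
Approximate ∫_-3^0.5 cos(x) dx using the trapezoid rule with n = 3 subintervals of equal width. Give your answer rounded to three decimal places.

Δx = (0.5 − (-3))/3 = 7/6.
f(-3) ≈ -0.990, f(-11/6) ≈ -0.260, f(-2/3) ≈ 0.786, f(0.5) ≈ 0.878.
T_3 = (Δx/2)·[f(x_0) + 2f(x_1) + 2f(x_2) + f(x_3)].
Sum ≈ 0.549.

0.549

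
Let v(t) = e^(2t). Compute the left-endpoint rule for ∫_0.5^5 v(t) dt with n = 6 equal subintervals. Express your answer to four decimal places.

4744.1946

Δt = (5 − 0.5)/6 = 0.75.
Left endpoints: 0.5, 1.25, 2, 2.75, 3.5, 4.25.
v(0.5) ≈ 2.7183, v(1.25) ≈ 12.1825, v(2) ≈ 54.5982, v(2.75) ≈ 244.6919, v(3.5) ≈ 1096.6332, v(4.25) ≈ 4914.7688.
Sum = Δt · [v(0.5) + v(1.25) + v(2) + ...].
Sum ≈ 4744.1946.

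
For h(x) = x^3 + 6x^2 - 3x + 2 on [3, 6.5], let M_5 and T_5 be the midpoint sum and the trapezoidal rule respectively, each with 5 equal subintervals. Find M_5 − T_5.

M_5 = 875.4965625.
T_5 = 884.17875.
M_5 − T_5 = -8.6821875.

-8.6821875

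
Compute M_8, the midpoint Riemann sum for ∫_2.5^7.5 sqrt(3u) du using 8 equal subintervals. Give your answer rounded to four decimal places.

Δu = (7.5 − 2.5)/8 = 0.625.
Midpoints: 2.8125, 3.4375, 4.0625, 4.6875, 5.3125, 5.9375, 6.5625, 7.1875.
f(2.8125) ≈ 2.9047, f(3.4375) ≈ 3.2113, f(4.0625) ≈ 3.4911, f(4.6875) ≈ 3.7500, f(5.3125) ≈ 3.9922, f(5.9375) ≈ 4.2205, f(6.5625) ≈ 4.4371, f(7.1875) ≈ 4.6435.
Sum = Δu · [f(2.8125) + f(3.4375) + f(4.0625) + ...].
Sum ≈ 19.1565.

19.1565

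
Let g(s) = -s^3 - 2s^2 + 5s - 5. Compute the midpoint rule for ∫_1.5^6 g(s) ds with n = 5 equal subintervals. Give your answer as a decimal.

Δs = (6 − 1.5)/5 = 0.9.
Midpoints: 1.95, 2.85, 3.75, 4.65, 5.55.
g(1.95) = -10.269875, g(2.85) = -30.144125, g(3.75) = -67.109375, g(4.65) = -125.539625, g(5.55) = -209.808875.
Sum = Δs · [g(1.95) + g(2.85) + g(3.75) + g(4.65) + g(5.55)].
Sum = -398.5846875.

-398.5846875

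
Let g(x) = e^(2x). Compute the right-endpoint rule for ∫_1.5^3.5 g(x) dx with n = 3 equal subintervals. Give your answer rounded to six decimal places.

974.600251

Δx = (3.5 − 1.5)/3 = 2/3.
Right endpoints: 13/6, 17/6, 3.5.
g(13/6) ≈ 76.197857, g(17/6) ≈ 289.069362, g(3.5) ≈ 1096.633158.
Sum = Δx · [g(13/6) + g(17/6) + g(3.5)].
Sum ≈ 974.600251.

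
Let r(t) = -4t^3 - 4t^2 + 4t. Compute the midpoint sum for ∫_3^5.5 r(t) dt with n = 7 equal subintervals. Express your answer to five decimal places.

Δt = (5.5 − 3)/7 = 5/14.
Midpoints: 89/28, 99/28, 109/28, 4.25, 129/28, 139/28, 149/28.
r(89/28) = -856981/5488, r(99/28) = -1167111/5488, r(109/28) = -1542241/5488, r(4.25) = -362.3125, r(129/28) = -2511501/5488, r(139/28) = -3117631/5488, r(149/28) = -3812761/5488.
Sum = Δt · [r(89/28) + r(99/28) + r(109/28) + ...].
Sum ≈ -975.93431.

-975.93431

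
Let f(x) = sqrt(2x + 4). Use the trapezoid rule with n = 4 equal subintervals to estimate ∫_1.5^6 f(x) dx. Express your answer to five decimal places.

15.14646

Δx = (6 − 1.5)/4 = 1.125.
f(1.5) ≈ 2.64575, f(2.625) ≈ 3.04138, f(3.75) ≈ 3.39116, f(4.875) ≈ 3.70810, f(6) ≈ 4.00000.
T_4 = (Δx/2)·[f(x_0) + 2f(x_1) + 2f(x_2) + 2f(x_3) + f(x_4)].
Sum ≈ 15.14646.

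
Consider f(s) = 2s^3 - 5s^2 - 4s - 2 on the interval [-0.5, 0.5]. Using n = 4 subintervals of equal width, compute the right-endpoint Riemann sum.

Δs = (0.5 − (-0.5))/4 = 0.25.
Right endpoints: -0.25, 0, 0.25, 0.5.
f(-0.25) = -1.34375, f(0) = -2, f(0.25) = -3.28125, f(0.5) = -5.
Sum = Δs · [f(-0.25) + f(0) + f(0.25) + f(0.5)].
Sum = -2.90625.

-2.90625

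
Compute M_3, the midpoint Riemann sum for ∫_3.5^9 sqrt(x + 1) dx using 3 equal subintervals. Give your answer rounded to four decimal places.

14.7287

Δx = (9 − 3.5)/3 = 11/6.
Midpoints: 53/12, 6.25, 97/12.
f(53/12) ≈ 2.3274, f(6.25) ≈ 2.6926, f(97/12) ≈ 3.0139.
Sum = Δx · [f(53/12) + f(6.25) + f(97/12)].
Sum ≈ 14.7287.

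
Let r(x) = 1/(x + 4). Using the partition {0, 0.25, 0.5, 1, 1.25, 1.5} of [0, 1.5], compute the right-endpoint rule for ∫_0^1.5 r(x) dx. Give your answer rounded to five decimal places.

Subinterval widths: 0.25, 0.25, 0.5, 0.25, 0.25.
Right endpoints: 0.25, 0.5, 1, 1.25, 1.5.
r(0.25) = 4/17, r(0.5) = 2/9, r(1) = 0.2, r(1.25) = 4/21, r(1.5) = 2/11.
Sum = Σ Δx_i · r(x_i).
Sum ≈ 0.30745.

0.30745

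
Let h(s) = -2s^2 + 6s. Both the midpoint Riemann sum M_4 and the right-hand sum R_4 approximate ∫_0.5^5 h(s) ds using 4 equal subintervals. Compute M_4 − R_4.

M_4 = -8.05078125.
R_4 = -23.5546875.
M_4 − R_4 = 15.50390625.

15.50390625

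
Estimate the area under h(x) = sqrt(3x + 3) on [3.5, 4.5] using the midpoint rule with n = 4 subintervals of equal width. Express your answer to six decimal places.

3.871468

Δx = (4.5 − 3.5)/4 = 0.25.
Midpoints: 3.625, 3.875, 4.125, 4.375.
h(3.625) ≈ 3.724916, h(3.875) ≈ 3.824265, h(4.125) ≈ 3.921097, h(4.375) ≈ 4.015595.
Sum = Δx · [h(3.625) + h(3.875) + h(4.125) + h(4.375)].
Sum ≈ 3.871468.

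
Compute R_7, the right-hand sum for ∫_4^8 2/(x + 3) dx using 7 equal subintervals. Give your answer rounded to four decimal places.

0.8749

Δx = (8 − 4)/7 = 4/7.
Right endpoints: 32/7, 36/7, 40/7, 44/7, 48/7, 52/7, 8.
f(32/7) = 14/53, f(36/7) = 14/57, f(40/7) = 14/61, f(44/7) = 14/65, f(48/7) = 14/69, f(52/7) = 14/73, f(8) = 2/11.
Sum = Δx · [f(32/7) + f(36/7) + f(40/7) + ...].
Sum ≈ 0.8749.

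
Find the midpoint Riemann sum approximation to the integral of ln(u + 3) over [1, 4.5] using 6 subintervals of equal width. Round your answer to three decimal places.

6.068

Δu = (4.5 − 1)/6 = 7/12.
Midpoints: 31/24, 1.875, 59/24, 73/24, 3.625, 101/24.
f(31/24) ≈ 1.457, f(1.875) ≈ 1.584, f(59/24) ≈ 1.697, f(73/24) ≈ 1.799, f(3.625) ≈ 1.891, f(101/24) ≈ 1.975.
Sum = Δu · [f(31/24) + f(1.875) + f(59/24) + ...].
Sum ≈ 6.068.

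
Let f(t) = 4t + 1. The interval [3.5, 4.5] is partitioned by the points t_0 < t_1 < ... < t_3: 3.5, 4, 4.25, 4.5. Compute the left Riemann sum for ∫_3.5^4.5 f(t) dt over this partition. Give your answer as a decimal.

16.25

Subinterval widths: 0.5, 0.25, 0.25.
Left endpoints: 3.5, 4, 4.25.
f(3.5) = 15, f(4) = 17, f(4.25) = 18.
Sum = Σ Δt_i · f(t_i).
Sum = 16.25.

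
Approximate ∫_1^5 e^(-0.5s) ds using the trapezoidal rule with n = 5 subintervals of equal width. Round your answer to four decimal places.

Δs = (5 − 1)/5 = 0.8.
f(1) ≈ 0.6065, f(1.8) ≈ 0.4066, f(2.6) ≈ 0.2725, f(3.4) ≈ 0.1827, f(4.2) ≈ 0.1225, f(5) ≈ 0.0821.
T_5 = (Δs/2)·[f(s_0) + 2f(s_1) + ... + 2f(s_{4}) + f(s_5)].
Sum ≈ 1.0628.

1.0628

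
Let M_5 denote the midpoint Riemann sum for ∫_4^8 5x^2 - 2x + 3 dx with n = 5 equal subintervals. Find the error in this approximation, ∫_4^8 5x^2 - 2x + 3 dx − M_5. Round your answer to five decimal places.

1.06667

Exact integral: ∫_4^8 f(x) dx ≈ 710.6666667.
M_5 = 709.6.
Error ≈ 710.6666667 − 709.6 ≈ 1.06667.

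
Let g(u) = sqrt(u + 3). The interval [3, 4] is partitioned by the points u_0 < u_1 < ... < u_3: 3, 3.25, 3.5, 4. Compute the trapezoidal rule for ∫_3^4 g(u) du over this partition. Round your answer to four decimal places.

Subinterval widths: 0.25, 0.25, 0.5.
g(3) ≈ 2.4495, g(3.25) ≈ 2.5000, g(3.5) ≈ 2.5495, g(4) ≈ 2.6458.
On each subinterval the trapezoid contributes (Δu_i/2)·[g(u_{i-1}) + g(u_i)].
Sum ≈ 2.5487.

2.5487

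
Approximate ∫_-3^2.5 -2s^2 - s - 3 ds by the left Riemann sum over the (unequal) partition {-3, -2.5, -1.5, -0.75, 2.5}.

-37.46875

Subinterval widths: 0.5, 1, 0.75, 3.25.
Left endpoints: -3, -2.5, -1.5, -0.75.
f(-3) = -18, f(-2.5) = -13, f(-1.5) = -6, f(-0.75) = -3.375.
Sum = Σ Δs_i · f(s_i).
Sum = -37.46875.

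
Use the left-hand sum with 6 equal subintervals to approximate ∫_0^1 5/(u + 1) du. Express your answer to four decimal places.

Δu = (1 − 0)/6 = 1/6.
Left endpoints: 0, 1/6, 1/3, 0.5, 2/3, 5/6.
f(0) = 5, f(1/6) = 30/7, f(1/3) = 3.75, f(0.5) = 10/3, f(2/3) = 3, f(5/6) = 30/11.
Sum = Δu · [f(0) + f(1/6) + f(1/3) + ...].
Sum ≈ 3.6827.

3.6827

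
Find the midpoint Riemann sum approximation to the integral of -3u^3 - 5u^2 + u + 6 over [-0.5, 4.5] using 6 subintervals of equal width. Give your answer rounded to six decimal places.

-412.928241

Δu = (4.5 − (-0.5))/6 = 5/6.
Midpoints: -1/12, 0.75, 19/12, 29/12, 3.25, 49/12.
f(-1/12) = 3389/576, f(0.75) = 2.671875, f(19/12) = -16.859375, f(29/12) = -36361/576, f(3.25) = -146.546875, f(49/12) = -53287/192.
Sum = Δu · [f(-1/12) + f(0.75) + f(19/12) + ...].
Sum ≈ -412.928241.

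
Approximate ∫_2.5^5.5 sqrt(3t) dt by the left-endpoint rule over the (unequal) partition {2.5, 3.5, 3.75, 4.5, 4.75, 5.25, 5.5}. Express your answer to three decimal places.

9.862

Subinterval widths: 1, 0.25, 0.75, 0.25, 0.5, 0.25.
Left endpoints: 2.5, 3.5, 3.75, 4.5, 4.75, 5.25.
f(2.5) ≈ 2.739, f(3.5) ≈ 3.240, f(3.75) ≈ 3.354, f(4.5) ≈ 3.674, f(4.75) ≈ 3.775, f(5.25) ≈ 3.969.
Sum = Σ Δt_i · f(t_i).
Sum ≈ 9.862.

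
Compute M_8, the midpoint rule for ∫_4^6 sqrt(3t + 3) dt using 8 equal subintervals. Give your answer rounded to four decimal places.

Δt = (6 − 4)/8 = 0.25.
Midpoints: 4.125, 4.375, 4.625, 4.875, 5.125, 5.375, 5.625, 5.875.
f(4.125) ≈ 3.9211, f(4.375) ≈ 4.0156, f(4.625) ≈ 4.1079, f(4.875) ≈ 4.1982, f(5.125) ≈ 4.2866, f(5.375) ≈ 4.3732, f(5.625) ≈ 4.4581, f(5.875) ≈ 4.5415.
Sum = Δt · [f(4.125) + f(4.375) + f(4.625) + ...].
Sum ≈ 8.4756.

8.4756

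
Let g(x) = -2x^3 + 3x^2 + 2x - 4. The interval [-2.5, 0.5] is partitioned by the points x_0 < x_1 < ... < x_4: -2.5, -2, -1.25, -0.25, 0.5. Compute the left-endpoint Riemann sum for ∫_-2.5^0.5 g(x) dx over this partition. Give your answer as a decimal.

34.3828125

Subinterval widths: 0.5, 0.75, 1, 0.75.
Left endpoints: -2.5, -2, -1.25, -0.25.
g(-2.5) = 41, g(-2) = 20, g(-1.25) = 2.09375, g(-0.25) = -4.28125.
Sum = Σ Δx_i · g(x_i).
Sum = 34.3828125.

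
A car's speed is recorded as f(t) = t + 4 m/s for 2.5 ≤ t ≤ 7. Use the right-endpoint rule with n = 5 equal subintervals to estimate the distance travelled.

41.4

Δt = (7 − 2.5)/5 = 0.9.
Right endpoints: 3.4, 4.3, 5.2, 6.1, 7.
f(3.4) = 7.4, f(4.3) = 8.3, f(5.2) = 9.2, f(6.1) = 10.1, f(7) = 11.
Sum = Δt · [f(3.4) + f(4.3) + f(5.2) + f(6.1) + f(7)].
Sum = 41.4.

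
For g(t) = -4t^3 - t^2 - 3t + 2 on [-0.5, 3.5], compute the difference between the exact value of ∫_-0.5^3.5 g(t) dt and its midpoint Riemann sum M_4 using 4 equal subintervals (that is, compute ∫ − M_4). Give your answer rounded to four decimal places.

Exact integral: ∫_-0.5^3.5 g(t) dt ≈ -174.333333.
M_4 = -168.
Error ≈ -174.333333 − (-168) ≈ -6.3333.

-6.3333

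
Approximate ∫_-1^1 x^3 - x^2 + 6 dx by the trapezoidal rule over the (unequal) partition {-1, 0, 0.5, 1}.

Subinterval widths: 1, 0.5, 0.5.
f(-1) = 4, f(0) = 6, f(0.5) = 5.875, f(1) = 6.
On each subinterval the trapezoid contributes (Δx_i/2)·[f(x_{i-1}) + f(x_i)].
Sum = 10.9375.

10.9375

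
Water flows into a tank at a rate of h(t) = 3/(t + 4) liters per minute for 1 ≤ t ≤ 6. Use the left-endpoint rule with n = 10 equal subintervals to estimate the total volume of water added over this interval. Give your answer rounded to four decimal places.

Δt = (6 − 1)/10 = 0.5.
Left endpoints: 1, 1.5, 2, 2.5, 3, 3.5, 4, 4.5, 5, 5.5.
h(1) = 0.6, h(1.5) = 6/11, h(2) = 0.5, h(2.5) = 6/13, h(3) = 3/7, h(3.5) = 0.4, h(4) = 0.375, h(4.5) = 6/17, h(5) = 1/3, h(5.5) = 6/19.
Sum = Δt · [h(1) + h(1.5) + h(2) + ...].
Sum ≈ 2.1563.

2.1563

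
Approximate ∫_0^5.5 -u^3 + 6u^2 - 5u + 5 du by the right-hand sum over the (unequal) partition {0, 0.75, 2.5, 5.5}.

Subinterval widths: 0.75, 1.75, 3.
Right endpoints: 0.75, 2.5, 5.5.
f(0.75) = 4.203125, f(2.5) = 14.375, f(5.5) = -7.375.
Sum = Σ Δu_i · f(u_i).
Sum = 6.18359375.

6.18359375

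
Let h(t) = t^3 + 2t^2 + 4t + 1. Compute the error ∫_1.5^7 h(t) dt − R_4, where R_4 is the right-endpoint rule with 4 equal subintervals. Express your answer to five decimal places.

Exact integral: ∫_1.5^7 h(t) dt ≈ 924.4010417.
R_4 ≈ 1262.8623047.
Error ≈ 924.4010417 − 1262.8623047 ≈ -338.46126.

-338.46126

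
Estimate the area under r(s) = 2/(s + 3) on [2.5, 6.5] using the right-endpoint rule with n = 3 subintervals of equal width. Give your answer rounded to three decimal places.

Δs = (6.5 − 2.5)/3 = 4/3.
Right endpoints: 23/6, 31/6, 6.5.
r(23/6) = 12/41, r(31/6) = 12/49, r(6.5) = 4/19.
Sum = Δs · [r(23/6) + r(31/6) + r(6.5)].
Sum ≈ 0.997.

0.997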